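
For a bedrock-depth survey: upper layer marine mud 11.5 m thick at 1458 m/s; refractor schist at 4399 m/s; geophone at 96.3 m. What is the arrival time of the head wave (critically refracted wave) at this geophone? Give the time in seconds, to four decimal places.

0.0368 s

θ_c = arcsin(V₁/V₂) = arcsin(1458/4399) = 19.36°, cos θ_c = 0.9435.
Intercept time tᵢ = 2h cos θ_c / V₁ = 2·11.5·0.9435/1458 = 0.01488 s.
t = x/V₂ + tᵢ = 96.3/4399 + 0.01488 = 0.03677 s.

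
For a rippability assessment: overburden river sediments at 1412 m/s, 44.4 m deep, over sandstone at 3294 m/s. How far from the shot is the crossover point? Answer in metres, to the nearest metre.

140 m

θ_c = arcsin(1412/3294) = 25.38°, so cos θ_c = 0.9035 and tᵢ = 2h cos θ_c/V₁ = 0.0568 s.
At crossover x/V₁ = x/V₂ + tᵢ ⇒ x = tᵢ/(1/V₁ − 1/V₂) = 0.05682/(7.0822e-04 − 3.0358e-04) = 140.42 m.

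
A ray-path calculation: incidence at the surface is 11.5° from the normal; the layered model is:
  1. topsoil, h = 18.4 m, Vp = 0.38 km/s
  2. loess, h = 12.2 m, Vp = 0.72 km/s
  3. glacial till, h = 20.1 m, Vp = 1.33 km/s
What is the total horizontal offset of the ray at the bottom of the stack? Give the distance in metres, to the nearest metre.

28 m

Apply Snell's law at each interface; in layer i the horizontal offset is hᵢ·tan θᵢ.
Layer 1: θ = 11.50°; offset = 18.4·tan 11.50° = 3.744 m.
Layer 2: sin θ = 0.72·sin 11.5°/0.38 = 0.3777, θ = 22.19°; offset = 12.2·tan 22.19° = 4.977 m.
Layer 3: sin θ = 1.33·sin 11.5°/0.38 = 0.6978, θ = 44.25°; offset = 20.1·tan 44.25° = 19.580 m.
Summing the layer offsets gives 28.301 m.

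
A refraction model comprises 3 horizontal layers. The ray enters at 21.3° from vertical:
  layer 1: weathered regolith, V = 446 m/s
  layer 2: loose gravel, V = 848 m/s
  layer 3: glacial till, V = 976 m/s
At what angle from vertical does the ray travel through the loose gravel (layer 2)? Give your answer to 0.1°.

Snell's law across each interface conserves sin θ / V, so sin θ_2 = V_2·sin θ₁/V₁.
sin θ_2 = 848 × sin 21.3° / 446 = 0.6907.
θ_2 = arcsin 0.6907 = 43.68°.

43.7°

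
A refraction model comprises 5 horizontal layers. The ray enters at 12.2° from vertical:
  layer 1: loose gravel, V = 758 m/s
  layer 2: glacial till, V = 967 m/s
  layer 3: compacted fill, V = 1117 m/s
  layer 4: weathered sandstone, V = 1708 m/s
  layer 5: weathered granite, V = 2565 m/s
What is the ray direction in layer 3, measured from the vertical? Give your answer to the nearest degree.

18°

Ray parameter p = sin 12.2° / 758 = 2.7879e-04 s/m.
sin θ_3 = p·V_3 = 2.7879e-04 × 1117 = 0.3114.
θ_3 = arcsin 0.3114 = 18.14°.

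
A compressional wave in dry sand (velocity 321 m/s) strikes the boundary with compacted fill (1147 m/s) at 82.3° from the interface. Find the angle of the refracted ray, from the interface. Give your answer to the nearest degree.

61°

Angle from the normal: 90° − 82.3° = 7.7°.
Snell's law: sin θ₂ = (V₂/V₁)·sin θ₁ = (1147/321)·sin 7.7° = 0.4788.
θ₂ = arcsin 0.4788 = 28.60° from the normal.
From the interface: 90° − 28.60° = 61.40°.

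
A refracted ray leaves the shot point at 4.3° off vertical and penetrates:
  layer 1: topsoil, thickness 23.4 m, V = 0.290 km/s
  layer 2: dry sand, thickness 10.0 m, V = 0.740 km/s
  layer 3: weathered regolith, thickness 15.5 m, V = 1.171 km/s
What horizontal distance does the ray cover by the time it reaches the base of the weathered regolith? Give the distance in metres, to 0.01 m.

8.63 m

p = sin θ₁/V₁ = sin 4.3°/0.290 = 2.5855e-01 s/km is conserved through the stack.
Layer 1: θ = 4.30°; offset = 23.4·tan 4.30° = 1.7595 m.
Layer 2: sin θ = p·0.740 = 0.1913 → θ = 11.03°; offset = 10.0·tan 11.03° = 1.9493 m.
Layer 3: sin θ = p·1.171 = 0.3028 → θ = 17.62°; offset = 15.5·tan 17.62° = 4.9239 m.
Total horizontal offset = 8.6326 m.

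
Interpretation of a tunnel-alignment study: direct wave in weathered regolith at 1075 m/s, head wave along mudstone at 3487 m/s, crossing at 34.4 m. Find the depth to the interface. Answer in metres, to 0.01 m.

12.51 m

h = (x_cross/2)·√((V₂−V₁)/(V₂+V₁)).
(V₂−V₁)/(V₂+V₁) = (3487−1075)/(3487+1075) = 0.5287; √ = 0.7271.
h = (34.4/2)·0.7271 = 12.51 m.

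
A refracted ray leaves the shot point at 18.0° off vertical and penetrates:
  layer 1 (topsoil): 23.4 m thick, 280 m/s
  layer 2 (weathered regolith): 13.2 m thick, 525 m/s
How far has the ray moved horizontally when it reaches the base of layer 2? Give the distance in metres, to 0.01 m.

16.99 m

Ray parameter p = sin 18.0° / 280 m/s = 1.1036e-03 s/m.
Layer 1: θ = 18.00°; offset = 23.4·tan 18.00° = 7.6031 m.
Layer 2: sin θ = p·525 = 0.5794 → θ = 35.41°; offset = 13.2·tan 35.41° = 9.3838 m.
Σ offsets = 16.9869 m.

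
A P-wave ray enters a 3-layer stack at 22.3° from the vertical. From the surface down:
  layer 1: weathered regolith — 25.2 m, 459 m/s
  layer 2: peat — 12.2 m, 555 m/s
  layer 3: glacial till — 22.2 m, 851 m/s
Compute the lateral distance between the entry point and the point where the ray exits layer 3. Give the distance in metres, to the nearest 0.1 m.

Ray parameter p = sin 22.3° / 459 m/s = 8.2670e-04 s/m.
Layer 1: θ = 22.30°; offset = 25.2·tan 22.30° = 10.335 m.
Layer 2: sin θ = p·555 = 0.4588 → θ = 27.31°; offset = 12.2·tan 27.31° = 6.300 m.
Layer 3: sin θ = p·851 = 0.7035 → θ = 44.71°; offset = 22.2·tan 44.71° = 21.977 m.
Σ offsets = 38.612 m.

38.6 m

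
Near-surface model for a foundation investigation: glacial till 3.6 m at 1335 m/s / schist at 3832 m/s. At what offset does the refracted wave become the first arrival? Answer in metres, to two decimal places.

x_cross = 2h·√((V₂+V₁)/(V₂−V₁)).
(V₂+V₁)/(V₂−V₁) = (3832+1335)/(3832−1335) = 2.0693; √ = 1.4385.
x_cross = 2·3.6·1.4385 = 10.36 m.

10.36 m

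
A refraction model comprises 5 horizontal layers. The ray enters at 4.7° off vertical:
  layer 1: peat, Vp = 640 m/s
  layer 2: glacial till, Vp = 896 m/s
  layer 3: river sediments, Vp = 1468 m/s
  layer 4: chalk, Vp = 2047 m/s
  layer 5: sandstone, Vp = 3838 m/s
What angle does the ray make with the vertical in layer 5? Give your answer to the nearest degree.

29°

Ray parameter p = sin 4.7° / 640 = 1.2803e-04 s/m.
sin θ_5 = p·V_5 = 1.2803e-04 × 3838 = 0.4914.
θ_5 = arcsin 0.4914 = 29.43°.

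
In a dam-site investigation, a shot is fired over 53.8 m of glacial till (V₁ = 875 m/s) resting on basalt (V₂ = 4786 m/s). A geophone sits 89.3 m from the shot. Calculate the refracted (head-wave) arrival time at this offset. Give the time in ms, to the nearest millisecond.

140 ms

t = x/V₂ + 2h·√(V₂²−V₁²)/(V₁V₂).
√(V₂²−V₁²) = √(4786²−875²) = 4705.3 m/s; delay term = 2·53.8·4705.3/(875·4786) = 0.12090 s.
t = 89.3/4786 + 0.12090 = 0.13956 s.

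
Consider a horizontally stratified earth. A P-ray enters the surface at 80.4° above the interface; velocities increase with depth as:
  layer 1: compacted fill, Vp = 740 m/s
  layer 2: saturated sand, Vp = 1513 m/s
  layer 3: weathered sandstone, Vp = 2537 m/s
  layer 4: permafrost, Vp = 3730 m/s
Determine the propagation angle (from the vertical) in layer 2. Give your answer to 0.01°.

From the normal: θ₁ = 90° − 80.4° = 9.6°.
Ray parameter p = sin 9.6° / 740 = 2.2536e-04 s/m.
sin θ_2 = p·V_2 = 2.2536e-04 × 1513 = 0.3410.
θ_2 = arcsin 0.3410 = 19.94°.

19.94°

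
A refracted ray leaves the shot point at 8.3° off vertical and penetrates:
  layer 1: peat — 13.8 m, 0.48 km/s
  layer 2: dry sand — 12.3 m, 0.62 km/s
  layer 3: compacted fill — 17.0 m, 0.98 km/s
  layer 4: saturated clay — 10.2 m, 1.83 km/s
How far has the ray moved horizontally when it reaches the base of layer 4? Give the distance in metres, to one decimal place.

16.3 m

Apply Snell's law at each interface; in layer i the horizontal offset is hᵢ·tan θᵢ.
Layer 1: θ = 8.30°; offset = 13.8·tan 8.30° = 2.013 m.
Layer 2: sin θ = 0.62·sin 8.3°/0.48 = 0.1865, θ = 10.75°; offset = 12.3·tan 10.75° = 2.334 m.
Layer 3: sin θ = 0.98·sin 8.3°/0.48 = 0.2947, θ = 17.14°; offset = 17.0·tan 17.14° = 5.243 m.
Layer 4: sin θ = 1.83·sin 8.3°/0.48 = 0.5504, θ = 33.39°; offset = 10.2·tan 33.39° = 6.724 m.
Summing the layer offsets gives 16.314 m.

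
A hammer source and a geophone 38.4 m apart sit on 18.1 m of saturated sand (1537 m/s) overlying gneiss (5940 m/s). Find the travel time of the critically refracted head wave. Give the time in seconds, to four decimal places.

θ_c = arcsin(V₁/V₂) = arcsin(1537/5940) = 15.00°, cos θ_c = 0.9659.
Intercept time tᵢ = 2h cos θ_c / V₁ = 2·18.1·0.9659/1537 = 0.02275 s.
t = x/V₂ + tᵢ = 38.4/5940 + 0.02275 = 0.02921 s.

0.0292 s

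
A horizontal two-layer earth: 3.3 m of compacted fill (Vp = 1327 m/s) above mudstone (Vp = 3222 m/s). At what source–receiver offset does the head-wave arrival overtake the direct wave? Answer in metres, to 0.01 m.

θ_c = arcsin(1327/3222) = 24.32°, so cos θ_c = 0.9112 and tᵢ = 2h cos θ_c/V₁ = 0.0045 s.
At crossover x/V₁ = x/V₂ + tᵢ ⇒ x = tᵢ/(1/V₁ − 1/V₂) = 0.00453/(7.5358e-04 − 3.1037e-04) = 10.23 m.

10.23 m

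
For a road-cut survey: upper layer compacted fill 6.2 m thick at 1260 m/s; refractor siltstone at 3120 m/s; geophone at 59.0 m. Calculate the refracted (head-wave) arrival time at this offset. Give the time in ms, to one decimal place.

27.9 ms

θ_c = arcsin(V₁/V₂) = arcsin(1260/3120) = 23.82°, cos θ_c = 0.9148.
Intercept time tᵢ = 2h cos θ_c / V₁ = 2·6.2·0.9148/1260 = 0.00900 s.
t = x/V₂ + tᵢ = 59.0/3120 + 0.00900 = 0.02791 s.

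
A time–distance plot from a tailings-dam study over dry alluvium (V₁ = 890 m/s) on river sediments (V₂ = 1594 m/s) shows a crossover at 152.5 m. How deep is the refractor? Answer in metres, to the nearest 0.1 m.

40.6 m

h = (x_cross/2)·√((V₂−V₁)/(V₂+V₁)).
(V₂−V₁)/(V₂+V₁) = (1594−890)/(1594+890) = 0.2834; √ = 0.5324.
h = (152.5/2)·0.5324 = 40.59 m.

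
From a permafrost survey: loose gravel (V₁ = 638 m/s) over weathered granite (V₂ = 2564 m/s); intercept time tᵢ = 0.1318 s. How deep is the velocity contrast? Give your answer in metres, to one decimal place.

43.4 m

θ_c = arcsin(638/2564) = 14.41°; cos θ_c = 0.9685.
tᵢ = 2h cos θ_c/V₁ ⇒ h = tᵢ·V₁/(2 cos θ_c) = 0.1318·638/(2·0.9685) = 43.41 m.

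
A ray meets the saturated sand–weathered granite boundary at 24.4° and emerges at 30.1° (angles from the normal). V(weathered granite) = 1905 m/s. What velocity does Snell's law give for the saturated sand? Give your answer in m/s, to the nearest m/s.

sin 24.4° = 0.4131; sin 30.1° = 0.5015.
V₁ = V₂·(sin θ₁/sin θ₂) = 1905·(0.4131/0.5015) = 1569.19 m/s.

1569 m/s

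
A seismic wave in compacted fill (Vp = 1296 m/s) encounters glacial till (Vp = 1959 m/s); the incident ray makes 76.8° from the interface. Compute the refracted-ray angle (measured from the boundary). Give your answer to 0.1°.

69.8°

Convert to the normal: θ₁ = 90° − 76.8° = 13.2°.
sin θ₁/V₁ = sin θ₂/V₂ ⇒ sin θ₂ = 1959·sin 13.2°/1296 = 1959·0.2284/1296 = 0.3452.
θ₂ = sin⁻¹(0.3452) = 20.19° (from vertical).
From the interface: 90° − 20.19° = 69.81°.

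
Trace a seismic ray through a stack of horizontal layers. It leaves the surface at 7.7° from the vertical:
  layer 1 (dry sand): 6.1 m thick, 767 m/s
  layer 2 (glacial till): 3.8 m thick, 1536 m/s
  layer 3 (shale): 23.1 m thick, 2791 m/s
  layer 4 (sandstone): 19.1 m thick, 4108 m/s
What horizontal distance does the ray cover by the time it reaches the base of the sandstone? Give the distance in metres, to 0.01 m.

p = sin θ₁/V₁ = sin 7.7°/767 = 1.7469e-04 s/m is conserved through the stack.
Layer 1: θ = 7.70°; offset = 6.1·tan 7.70° = 0.8248 m.
Layer 2: sin θ = p·1536 = 0.2683 → θ = 15.56°; offset = 3.8·tan 15.56° = 1.0584 m.
Layer 3: sin θ = p·2791 = 0.4876 → θ = 29.18°; offset = 23.1·tan 29.18° = 12.8996 m.
Layer 4: sin θ = p·4108 = 0.7176 → θ = 45.86°; offset = 19.1·tan 45.86° = 19.6811 m.
Summing the layer offsets gives 34.4639 m.

34.46 m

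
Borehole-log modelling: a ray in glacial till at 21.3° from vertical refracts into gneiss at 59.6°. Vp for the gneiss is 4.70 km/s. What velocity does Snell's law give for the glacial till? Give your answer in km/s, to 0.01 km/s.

1.98 km/s

sin 21.3° = 0.3633; sin 59.6° = 0.8625.
V₁ = V₂·(sin θ₁/sin θ₂) = 4.70·(0.3633/0.8625) = 1.98 km/s.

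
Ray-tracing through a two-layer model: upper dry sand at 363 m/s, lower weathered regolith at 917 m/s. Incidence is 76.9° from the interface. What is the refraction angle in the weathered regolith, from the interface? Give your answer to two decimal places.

55.07°

Convert to the normal: θ₁ = 90° − 76.9° = 13.1°.
sin θ₁/V₁ = sin θ₂/V₂ ⇒ sin θ₂ = 917·sin 13.1°/363 = 917·0.2267/363 = 0.5726.
θ₂ = sin⁻¹(0.5726) = 34.93° (from vertical).
From the interface: 90° − 34.93° = 55.07°.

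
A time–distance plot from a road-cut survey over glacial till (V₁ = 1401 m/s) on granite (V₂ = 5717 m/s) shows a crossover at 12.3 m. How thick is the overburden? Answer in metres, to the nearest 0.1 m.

h = (x_cross/2)·√((V₂−V₁)/(V₂+V₁)).
(V₂−V₁)/(V₂+V₁) = (5717−1401)/(5717+1401) = 0.6064; √ = 0.7787.
h = (12.3/2)·0.7787 = 4.79 m.

4.8 m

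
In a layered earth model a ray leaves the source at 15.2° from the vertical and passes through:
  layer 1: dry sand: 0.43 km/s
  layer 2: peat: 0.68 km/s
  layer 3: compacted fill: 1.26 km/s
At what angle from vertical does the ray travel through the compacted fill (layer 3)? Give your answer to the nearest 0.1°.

50.2°

Snell's law across each interface conserves sin θ / V, so sin θ_3 = V_3·sin θ₁/V₁.
sin θ_3 = 1.26 × sin 15.2° / 0.43 = 0.7683.
θ_3 = 50.20° from the vertical.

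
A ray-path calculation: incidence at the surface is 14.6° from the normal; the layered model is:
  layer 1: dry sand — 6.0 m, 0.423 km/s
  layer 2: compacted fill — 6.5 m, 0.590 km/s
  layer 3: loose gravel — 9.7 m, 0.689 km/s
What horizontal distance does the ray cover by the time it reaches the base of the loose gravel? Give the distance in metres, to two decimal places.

Apply Snell's law at each interface; in layer i the horizontal offset is hᵢ·tan θᵢ.
Layer 1: θ = 14.60°; offset = 6.0·tan 14.60° = 1.5629 m.
Layer 2: sin θ = 0.590·sin 14.6°/0.423 = 0.3516, θ = 20.58°; offset = 6.5·tan 20.58° = 2.4412 m.
Layer 3: sin θ = 0.689·sin 14.6°/0.423 = 0.4106, θ = 24.24°; offset = 9.7·tan 24.24° = 4.3678 m.
Σ offsets = 8.3718 m.

8.37 m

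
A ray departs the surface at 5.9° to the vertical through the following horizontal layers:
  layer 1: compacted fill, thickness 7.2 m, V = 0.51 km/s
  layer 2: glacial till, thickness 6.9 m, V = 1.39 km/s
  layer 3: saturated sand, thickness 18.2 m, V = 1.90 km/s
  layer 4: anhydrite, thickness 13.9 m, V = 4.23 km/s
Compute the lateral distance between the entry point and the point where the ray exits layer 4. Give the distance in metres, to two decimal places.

32.98 m

Apply Snell's law at each interface; in layer i the horizontal offset is hᵢ·tan θᵢ.
Layer 1: θ = 5.90°; offset = 7.2·tan 5.90° = 0.7440 m.
Layer 2: sin θ = 1.39·sin 5.9°/0.51 = 0.2802, θ = 16.27°; offset = 6.9·tan 16.27° = 2.0137 m.
Layer 3: sin θ = 1.90·sin 5.9°/0.51 = 0.3830, θ = 22.52°; offset = 18.2·tan 22.52° = 7.5449 m.
Layer 4: sin θ = 4.23·sin 5.9°/0.51 = 0.8526, θ = 58.49°; offset = 13.9·tan 58.49° = 22.6762 m.
Summing the layer offsets gives 32.9789 m.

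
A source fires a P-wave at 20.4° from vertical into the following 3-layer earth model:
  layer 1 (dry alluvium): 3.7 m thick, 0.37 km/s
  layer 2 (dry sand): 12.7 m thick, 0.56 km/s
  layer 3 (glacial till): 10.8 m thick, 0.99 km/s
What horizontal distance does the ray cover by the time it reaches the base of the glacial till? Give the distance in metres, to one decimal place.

37.2 m

p = sin θ₁/V₁ = sin 20.4°/0.37 = 9.4209e-01 s/km is conserved through the stack.
Layer 1: θ = 20.40°; offset = 3.7·tan 20.40° = 1.376 m.
Layer 2: sin θ = p·0.56 = 0.5276 → θ = 31.84°; offset = 12.7·tan 31.84° = 7.887 m.
Layer 3: sin θ = p·0.99 = 0.9327 → θ = 68.85°; offset = 10.8·tan 68.85° = 27.922 m.
Σ offsets = 37.185 m.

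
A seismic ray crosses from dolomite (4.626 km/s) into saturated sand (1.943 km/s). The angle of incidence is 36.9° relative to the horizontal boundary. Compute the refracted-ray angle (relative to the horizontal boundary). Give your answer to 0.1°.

Convert to the normal: θ₁ = 90° − 36.9° = 53.1°.
Snell's law: sin θ₂ = (V₂/V₁)·sin θ₁ = (1.943/4.626)·sin 53.1° = 0.3359.
θ₂ = arcsin 0.3359 = 19.63° from the normal.
From the interface: 90° − 19.63° = 70.37°.

70.4°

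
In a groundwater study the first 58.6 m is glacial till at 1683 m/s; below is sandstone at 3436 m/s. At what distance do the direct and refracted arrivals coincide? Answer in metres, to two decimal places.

x_cross = 2h·√((V₂+V₁)/(V₂−V₁)).
(V₂+V₁)/(V₂−V₁) = (3436+1683)/(3436−1683) = 2.9201; √ = 1.7088.
x_cross = 2·58.6·1.7088 = 200.28 m.

200.28 m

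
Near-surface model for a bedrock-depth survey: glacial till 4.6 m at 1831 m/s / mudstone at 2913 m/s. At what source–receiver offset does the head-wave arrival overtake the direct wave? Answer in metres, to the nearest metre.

x_cross = 2h·√((V₂+V₁)/(V₂−V₁)).
(V₂+V₁)/(V₂−V₁) = (2913+1831)/(2913−1831) = 4.3845; √ = 2.0939.
x_cross = 2·4.6·2.0939 = 19.26 m.

19 m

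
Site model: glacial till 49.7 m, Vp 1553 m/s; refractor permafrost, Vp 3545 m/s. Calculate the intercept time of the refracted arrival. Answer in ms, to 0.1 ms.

tᵢ = 2h·√(V₂²−V₁²)/(V₁V₂).
√(V₂²−V₁²) = √(3545²−1553²) = 3186.7 m/s.
tᵢ = 2·49.7·3186.7/(1553·3545) = 0.05754 s.

57.5 ms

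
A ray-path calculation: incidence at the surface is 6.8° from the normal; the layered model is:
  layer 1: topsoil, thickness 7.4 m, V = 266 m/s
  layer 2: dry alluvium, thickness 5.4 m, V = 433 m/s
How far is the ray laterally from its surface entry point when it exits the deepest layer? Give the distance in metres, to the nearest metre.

Apply Snell's law at each interface; in layer i the horizontal offset is hᵢ·tan θᵢ.
Layer 1: θ = 6.80°; offset = 7.4·tan 6.80° = 0.882 m.
Layer 2: sin θ = 433·sin 6.8°/266 = 0.1927, θ = 11.11°; offset = 5.4·tan 11.11° = 1.061 m.
Total horizontal offset = 1.943 m.

2 m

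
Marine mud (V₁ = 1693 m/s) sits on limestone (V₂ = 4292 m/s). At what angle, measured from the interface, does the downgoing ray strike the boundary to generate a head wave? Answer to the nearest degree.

Critical incidence: sin θ_c = V₁/V₂ = 1693/4292 = 0.3945.
θ_c = arcsin 0.3945 = 23.23°.
Measured from the interface: 90° − 23.23° = 66.77°.

67°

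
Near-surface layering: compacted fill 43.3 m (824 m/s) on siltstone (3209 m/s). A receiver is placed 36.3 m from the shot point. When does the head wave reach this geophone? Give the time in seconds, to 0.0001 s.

t = x/V₂ + 2h·√(V₂²−V₁²)/(V₁V₂).
√(V₂²−V₁²) = √(3209²−824²) = 3101.4 m/s; delay term = 2·43.3·3101.4/(824·3209) = 0.10157 s.
t = 36.3/3209 + 0.10157 = 0.11289 s.

0.1129 s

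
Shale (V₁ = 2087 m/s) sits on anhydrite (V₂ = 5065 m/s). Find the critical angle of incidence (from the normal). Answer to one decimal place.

Critical incidence: sin θ_c = V₁/V₂ = 2087/5065 = 0.4120.
θ_c = arcsin 0.4120 = 24.33°.

24.3°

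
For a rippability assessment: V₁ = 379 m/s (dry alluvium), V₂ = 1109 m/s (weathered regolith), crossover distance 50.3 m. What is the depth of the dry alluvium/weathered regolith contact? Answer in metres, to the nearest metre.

18 m

x_cross = 2h·√((V₂+V₁)/(V₂−V₁)) → h = x_cross / (2·√((V₂+V₁)/(V₂−V₁))).
√((V₂+V₁)/(V₂−V₁)) = √((1109+379)/(1109−379)) = 1.4277.
h = 50.3 / (2·1.4277) = 17.62 m.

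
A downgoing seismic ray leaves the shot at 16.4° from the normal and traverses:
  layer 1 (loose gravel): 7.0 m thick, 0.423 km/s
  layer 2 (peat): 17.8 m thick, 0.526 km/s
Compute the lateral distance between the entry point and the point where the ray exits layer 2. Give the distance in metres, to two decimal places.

8.73 m

Ray parameter p = sin 16.4° / 0.423 km/s = 6.6747e-01 s/km.
Layer 1: θ = 16.40°; offset = 7.0·tan 16.40° = 2.0602 m.
Layer 2: sin θ = p·0.526 = 0.3511 → θ = 20.55°; offset = 17.8·tan 20.55° = 6.6743 m.
Total horizontal offset = 8.7345 m.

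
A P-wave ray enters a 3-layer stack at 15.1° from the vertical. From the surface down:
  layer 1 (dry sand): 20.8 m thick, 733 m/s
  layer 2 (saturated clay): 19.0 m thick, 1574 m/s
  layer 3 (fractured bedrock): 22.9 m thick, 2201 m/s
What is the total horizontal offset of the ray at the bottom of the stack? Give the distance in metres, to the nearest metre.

47 m

Apply Snell's law at each interface; in layer i the horizontal offset is hᵢ·tan θᵢ.
Layer 1: θ = 15.10°; offset = 20.8·tan 15.10° = 5.612 m.
Layer 2: sin θ = 1574·sin 15.1°/733 = 0.5594, θ = 34.01°; offset = 19.0·tan 34.01° = 12.822 m.
Layer 3: sin θ = 2201·sin 15.1°/733 = 0.7822, θ = 51.46°; offset = 22.9·tan 51.46° = 28.753 m.
Total horizontal offset = 47.187 m.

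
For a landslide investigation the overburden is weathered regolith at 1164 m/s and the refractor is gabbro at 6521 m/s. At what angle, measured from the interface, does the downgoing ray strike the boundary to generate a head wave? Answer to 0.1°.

79.7°

At critical incidence the refracted ray runs along the interface (θ₂ = 90°), so sin θ_c = V₁/V₂.
θ_c = arcsin(1164/6521) = arcsin 0.1785 = 10.28°.
Measured from the interface: 90° − 10.28° = 79.72°.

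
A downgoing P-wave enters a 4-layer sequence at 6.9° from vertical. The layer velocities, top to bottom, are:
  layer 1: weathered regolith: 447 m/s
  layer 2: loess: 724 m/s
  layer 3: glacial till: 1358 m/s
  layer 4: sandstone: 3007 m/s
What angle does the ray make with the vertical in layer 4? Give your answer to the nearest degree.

54°

Snell's law across each interface conserves sin θ / V, so sin θ_4 = V_4·sin θ₁/V₁.
sin θ_4 = 3007 × sin 6.9° / 447 = 0.8082.
θ_4 = arcsin 0.8082 = 53.92°.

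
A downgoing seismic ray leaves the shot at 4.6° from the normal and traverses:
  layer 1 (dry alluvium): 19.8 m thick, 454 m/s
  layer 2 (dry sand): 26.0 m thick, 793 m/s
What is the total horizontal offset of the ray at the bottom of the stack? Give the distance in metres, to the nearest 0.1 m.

5.3 m

p = sin θ₁/V₁ = sin 4.6°/454 = 1.7665e-04 s/m is conserved through the stack.
Layer 1: θ = 4.60°; offset = 19.8·tan 4.60° = 1.593 m.
Layer 2: sin θ = p·793 = 0.1401 → θ = 8.05°; offset = 26.0·tan 8.05° = 3.678 m.
Summing the layer offsets gives 5.272 m.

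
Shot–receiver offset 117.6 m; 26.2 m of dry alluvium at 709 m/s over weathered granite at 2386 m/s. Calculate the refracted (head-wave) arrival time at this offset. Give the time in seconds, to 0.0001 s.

θ_c = arcsin(V₁/V₂) = arcsin(709/2386) = 17.29°, cos θ_c = 0.9548.
Intercept time tᵢ = 2h cos θ_c / V₁ = 2·26.2·0.9548/709 = 0.07057 s.
t = x/V₂ + tᵢ = 117.6/2386 + 0.07057 = 0.11986 s.

0.1199 s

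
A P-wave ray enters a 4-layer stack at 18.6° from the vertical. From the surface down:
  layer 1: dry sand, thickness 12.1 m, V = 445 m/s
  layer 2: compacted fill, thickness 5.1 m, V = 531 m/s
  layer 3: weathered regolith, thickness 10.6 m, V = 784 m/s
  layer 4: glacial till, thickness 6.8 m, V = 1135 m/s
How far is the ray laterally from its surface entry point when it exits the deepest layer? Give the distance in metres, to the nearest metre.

p = sin θ₁/V₁ = sin 18.6°/445 = 7.1676e-04 s/m is conserved through the stack.
Layer 1: θ = 18.60°; offset = 12.1·tan 18.60° = 4.072 m.
Layer 2: sin θ = p·531 = 0.3806 → θ = 22.37°; offset = 5.1·tan 22.37° = 2.099 m.
Layer 3: sin θ = p·784 = 0.5619 → θ = 34.19°; offset = 10.6·tan 34.19° = 7.201 m.
Layer 4: sin θ = p·1135 = 0.8135 → θ = 54.44°; offset = 6.8·tan 54.44° = 9.513 m.
Σ offsets = 22.885 m.

23 m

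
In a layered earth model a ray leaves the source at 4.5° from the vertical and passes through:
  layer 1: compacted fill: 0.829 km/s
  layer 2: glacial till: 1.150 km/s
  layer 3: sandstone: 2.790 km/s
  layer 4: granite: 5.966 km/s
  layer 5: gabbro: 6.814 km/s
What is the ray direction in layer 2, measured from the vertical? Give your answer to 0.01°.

Ray parameter p = sin 4.5° / 0.829 = 9.4643e-02 s/km.
sin θ_2 = p·V_2 = 9.4643e-02 × 1.150 = 0.1088.
θ_2 = arcsin 0.1088 = 6.25°.

6.25°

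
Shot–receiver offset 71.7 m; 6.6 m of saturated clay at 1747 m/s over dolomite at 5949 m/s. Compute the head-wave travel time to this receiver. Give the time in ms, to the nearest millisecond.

19 ms

θ_c = arcsin(V₁/V₂) = arcsin(1747/5949) = 17.08°, cos θ_c = 0.9559.
Intercept time tᵢ = 2h cos θ_c / V₁ = 2·6.6·0.9559/1747 = 0.00722 s.
t = x/V₂ + tᵢ = 71.7/5949 + 0.00722 = 0.01928 s.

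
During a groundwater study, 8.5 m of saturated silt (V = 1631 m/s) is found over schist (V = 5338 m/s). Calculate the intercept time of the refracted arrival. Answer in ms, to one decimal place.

θ_c = arcsin(V₁/V₂) = arcsin(1631/5338) = 17.79°; cos θ_c = 0.9522.
tᵢ = 2h·cos θ_c / V₁ = 2·8.5·0.9522 / 1631 = 0.00992 s.

9.9 ms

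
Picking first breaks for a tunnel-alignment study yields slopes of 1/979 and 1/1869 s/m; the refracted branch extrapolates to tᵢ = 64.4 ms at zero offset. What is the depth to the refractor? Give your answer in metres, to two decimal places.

h = tᵢ·V₁·V₂ / (2·√(V₂²−V₁²)).
√(V₂²−V₁²) = √(1869² − 979²) = 1592.1 m/s.
h = 0.0644 s × 979 × 1869 / (2 × 1592.1) = 37.01 m.

37.01 m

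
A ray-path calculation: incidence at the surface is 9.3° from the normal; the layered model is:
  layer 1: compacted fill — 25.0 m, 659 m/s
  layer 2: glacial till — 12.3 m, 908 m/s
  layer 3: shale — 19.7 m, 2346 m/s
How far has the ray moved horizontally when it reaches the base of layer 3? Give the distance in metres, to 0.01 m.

p = sin θ₁/V₁ = sin 9.3°/659 = 2.4523e-04 s/m is conserved through the stack.
Layer 1: θ = 9.30°; offset = 25.0·tan 9.30° = 4.0939 m.
Layer 2: sin θ = p·908 = 0.2227 → θ = 12.87°; offset = 12.3·tan 12.87° = 2.8093 m.
Layer 3: sin θ = p·2346 = 0.5753 → θ = 35.12°; offset = 19.7·tan 35.12° = 13.8560 m.
Σ offsets = 20.7592 m.

20.76 m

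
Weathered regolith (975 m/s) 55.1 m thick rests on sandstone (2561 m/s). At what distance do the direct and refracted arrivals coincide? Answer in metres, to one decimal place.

θ_c = arcsin(975/2561) = 22.38°, so cos θ_c = 0.9247 and tᵢ = 2h cos θ_c/V₁ = 0.1045 s.
At crossover x/V₁ = x/V₂ + tᵢ ⇒ x = tᵢ/(1/V₁ − 1/V₂) = 0.10451/(1.0256e-03 − 3.9047e-04) = 164.55 m.

164.5 m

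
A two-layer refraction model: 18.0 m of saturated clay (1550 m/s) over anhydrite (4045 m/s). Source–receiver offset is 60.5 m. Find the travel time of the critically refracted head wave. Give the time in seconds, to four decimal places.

0.0364 s

θ_c = arcsin(V₁/V₂) = arcsin(1550/4045) = 22.53°, cos θ_c = 0.9237.
Intercept time tᵢ = 2h cos θ_c / V₁ = 2·18.0·0.9237/1550 = 0.02145 s.
t = x/V₂ + tᵢ = 60.5/4045 + 0.02145 = 0.03641 s.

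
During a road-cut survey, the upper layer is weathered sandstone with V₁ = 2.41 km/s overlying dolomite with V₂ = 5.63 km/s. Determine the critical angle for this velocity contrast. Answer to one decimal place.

At critical incidence the refracted ray runs along the interface (θ₂ = 90°), so sin θ_c = V₁/V₂.
θ_c = arcsin(2.41/5.63) = arcsin 0.4281 = 25.34°.

25.3°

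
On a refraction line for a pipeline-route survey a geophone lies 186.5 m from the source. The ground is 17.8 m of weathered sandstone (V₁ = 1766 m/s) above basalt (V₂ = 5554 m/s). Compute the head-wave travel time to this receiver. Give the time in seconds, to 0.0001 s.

t = x/V₂ + 2h·√(V₂²−V₁²)/(V₁V₂).
√(V₂²−V₁²) = √(5554²−1766²) = 5265.8 m/s; delay term = 2·17.8·5265.8/(1766·5554) = 0.01911 s.
t = 186.5/5554 + 0.01911 = 0.05269 s.

0.0527 s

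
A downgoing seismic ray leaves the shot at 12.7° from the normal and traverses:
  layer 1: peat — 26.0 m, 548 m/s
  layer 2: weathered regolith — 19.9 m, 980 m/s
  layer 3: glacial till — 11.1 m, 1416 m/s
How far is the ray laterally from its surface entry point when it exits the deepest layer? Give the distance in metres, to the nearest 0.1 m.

p = sin θ₁/V₁ = sin 12.7°/548 = 4.0118e-04 s/m is conserved through the stack.
Layer 1: θ = 12.70°; offset = 26.0·tan 12.70° = 5.859 m.
Layer 2: sin θ = p·980 = 0.3932 → θ = 23.15°; offset = 19.9·tan 23.15° = 8.509 m.
Layer 3: sin θ = p·1416 = 0.5681 → θ = 34.62°; offset = 11.1·tan 34.62° = 7.662 m.
Σ offsets = 22.030 m.

22.0 m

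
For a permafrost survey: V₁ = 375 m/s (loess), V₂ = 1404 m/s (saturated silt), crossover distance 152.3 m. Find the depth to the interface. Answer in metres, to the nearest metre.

x_cross = 2h·√((V₂+V₁)/(V₂−V₁)) → h = x_cross / (2·√((V₂+V₁)/(V₂−V₁))).
√((V₂+V₁)/(V₂−V₁)) = √((1404+375)/(1404−375)) = 1.3149.
h = 152.3 / (2·1.3149) = 57.91 m.

58 m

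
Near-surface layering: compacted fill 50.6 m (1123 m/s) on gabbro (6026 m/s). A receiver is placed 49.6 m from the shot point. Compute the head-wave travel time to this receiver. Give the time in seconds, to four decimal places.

θ_c = arcsin(V₁/V₂) = arcsin(1123/6026) = 10.74°, cos θ_c = 0.9825.
Intercept time tᵢ = 2h cos θ_c / V₁ = 2·50.6·0.9825/1123 = 0.08854 s.
t = x/V₂ + tᵢ = 49.6/6026 + 0.08854 = 0.09677 s.

0.0968 s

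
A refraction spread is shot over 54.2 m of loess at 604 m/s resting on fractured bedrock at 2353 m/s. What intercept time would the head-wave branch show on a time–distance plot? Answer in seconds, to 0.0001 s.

tᵢ = 2h·√(V₂²−V₁²)/(V₁V₂).
√(V₂²−V₁²) = √(2353²−604²) = 2274.2 m/s.
tᵢ = 2·54.2·2274.2/(604·2353) = 0.17346 s.

0.1735 s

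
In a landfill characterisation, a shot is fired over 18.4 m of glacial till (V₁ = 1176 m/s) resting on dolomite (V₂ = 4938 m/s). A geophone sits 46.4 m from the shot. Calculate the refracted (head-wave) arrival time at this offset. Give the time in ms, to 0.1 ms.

39.8 ms

t = x/V₂ + 2h·√(V₂²−V₁²)/(V₁V₂).
√(V₂²−V₁²) = √(4938²−1176²) = 4795.9 m/s; delay term = 2·18.4·4795.9/(1176·4938) = 0.03039 s.
t = 46.4/4938 + 0.03039 = 0.03979 s.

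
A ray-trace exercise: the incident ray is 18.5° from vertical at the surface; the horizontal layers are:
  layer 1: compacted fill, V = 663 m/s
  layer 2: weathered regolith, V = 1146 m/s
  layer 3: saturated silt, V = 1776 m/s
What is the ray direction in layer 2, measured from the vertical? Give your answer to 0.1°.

33.3°

Snell's law across each interface conserves sin θ / V, so sin θ_2 = V_2·sin θ₁/V₁.
sin θ_2 = 1146 × sin 18.5° / 663 = 0.5485.
θ_2 = arcsin 0.5485 = 33.26°.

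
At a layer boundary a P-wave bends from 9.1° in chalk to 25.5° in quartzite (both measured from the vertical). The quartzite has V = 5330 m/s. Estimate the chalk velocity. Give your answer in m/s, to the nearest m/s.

1958 m/s

sin 9.1° = 0.1582; sin 25.5° = 0.4305.
V₁ = V₂·(sin θ₁/sin θ₂) = 5330·(0.1582/0.4305) = 1958.10 m/s.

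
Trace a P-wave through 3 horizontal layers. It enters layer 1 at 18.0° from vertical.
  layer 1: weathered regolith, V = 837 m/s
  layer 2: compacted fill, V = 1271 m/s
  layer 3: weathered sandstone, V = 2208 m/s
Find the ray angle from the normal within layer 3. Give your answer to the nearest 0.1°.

54.6°

Ray parameter p = sin 18.0° / 837 = 3.6920e-04 s/m.
sin θ_3 = p·V_3 = 3.6920e-04 × 2208 = 0.8152.
θ_3 = 54.61° from the vertical.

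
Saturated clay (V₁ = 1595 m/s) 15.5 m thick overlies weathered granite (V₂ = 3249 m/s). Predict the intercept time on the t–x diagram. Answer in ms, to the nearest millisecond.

17 ms

tᵢ = 2h·√(V₂²−V₁²)/(V₁V₂).
√(V₂²−V₁²) = √(3249²−1595²) = 2830.5 m/s.
tᵢ = 2·15.5·2830.5/(1595·3249) = 0.01693 s.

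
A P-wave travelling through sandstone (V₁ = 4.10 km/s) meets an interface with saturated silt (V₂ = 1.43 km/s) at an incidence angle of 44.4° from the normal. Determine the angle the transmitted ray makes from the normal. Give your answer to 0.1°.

14.1°

Snell's law: sin θ₂ = (V₂/V₁)·sin θ₁ = (1.43/4.10)·sin 44.4° = 0.2440.
θ₂ = arcsin 0.2440 = 14.12° from the normal.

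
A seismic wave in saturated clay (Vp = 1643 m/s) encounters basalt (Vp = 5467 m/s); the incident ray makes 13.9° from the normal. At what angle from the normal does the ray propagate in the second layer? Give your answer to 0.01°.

Snell's law: sin θ₂ = (V₂/V₁)·sin θ₁ = (5467/1643)·sin 13.9° = 0.7993.
θ₂ = sin⁻¹(0.7993) = 53.07° (from vertical).

53.07°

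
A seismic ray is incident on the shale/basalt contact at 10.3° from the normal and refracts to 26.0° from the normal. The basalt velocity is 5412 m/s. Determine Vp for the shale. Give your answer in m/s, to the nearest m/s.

2207 m/s

sin 10.3° = 0.1788; sin 26.0° = 0.4384.
V₁ = V₂·(sin θ₁/sin θ₂) = 5412·(0.1788/0.4384) = 2207.44 m/s.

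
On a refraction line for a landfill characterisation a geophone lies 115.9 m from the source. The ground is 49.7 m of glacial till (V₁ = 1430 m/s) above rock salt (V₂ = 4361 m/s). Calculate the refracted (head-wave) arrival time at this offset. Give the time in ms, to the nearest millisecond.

92 ms

θ_c = arcsin(V₁/V₂) = arcsin(1430/4361) = 19.14°, cos θ_c = 0.9447.
Intercept time tᵢ = 2h cos θ_c / V₁ = 2·49.7·0.9447/1430 = 0.06567 s.
t = x/V₂ + tᵢ = 115.9/4361 + 0.06567 = 0.09224 s.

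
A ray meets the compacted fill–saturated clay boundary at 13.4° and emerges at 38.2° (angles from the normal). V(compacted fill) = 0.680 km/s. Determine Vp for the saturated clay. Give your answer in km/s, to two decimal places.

Snell's law: sin 13.4°/V₁ = sin 38.2°/V₂.
V₂ = V₁·sin 38.2°/sin 13.4° = 0.680 × 2.6685 = 1.81 km/s.

1.81 km/s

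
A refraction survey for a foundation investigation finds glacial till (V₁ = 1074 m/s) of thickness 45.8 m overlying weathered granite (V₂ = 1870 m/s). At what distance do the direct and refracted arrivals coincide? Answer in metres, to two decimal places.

176.16 m

θ_c = arcsin(1074/1870) = 35.05°, so cos θ_c = 0.8186 and tᵢ = 2h cos θ_c/V₁ = 0.0698 s.
At crossover x/V₁ = x/V₂ + tᵢ ⇒ x = tᵢ/(1/V₁ − 1/V₂) = 0.06982/(9.3110e-04 − 5.3476e-04) = 176.16 m.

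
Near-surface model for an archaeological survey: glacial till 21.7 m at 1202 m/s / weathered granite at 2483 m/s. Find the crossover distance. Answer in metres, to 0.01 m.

x_cross = 2h·√((V₂+V₁)/(V₂−V₁)).
(V₂+V₁)/(V₂−V₁) = (2483+1202)/(2483−1202) = 2.8767; √ = 1.6961.
x_cross = 2·21.7·1.6961 = 73.61 m.

73.61 m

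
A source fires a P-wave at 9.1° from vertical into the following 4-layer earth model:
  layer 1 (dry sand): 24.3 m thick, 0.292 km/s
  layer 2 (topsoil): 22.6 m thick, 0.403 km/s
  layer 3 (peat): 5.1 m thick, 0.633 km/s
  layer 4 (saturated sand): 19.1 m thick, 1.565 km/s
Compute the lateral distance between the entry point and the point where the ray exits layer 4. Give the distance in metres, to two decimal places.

41.33 m

Ray parameter p = sin 9.1° / 0.292 km/s = 5.4164e-01 s/km.
Layer 1: θ = 9.10°; offset = 24.3·tan 9.10° = 3.8922 m.
Layer 2: sin θ = p·0.403 = 0.2183 → θ = 12.61°; offset = 22.6·tan 12.61° = 5.0550 m.
Layer 3: sin θ = p·0.633 = 0.3429 → θ = 20.05°; offset = 5.1·tan 20.05° = 1.8614 m.
Layer 4: sin θ = p·1.565 = 0.8477 → θ = 57.96°; offset = 19.1·tan 57.96° = 30.5170 m.
Summing the layer offsets gives 41.3256 m.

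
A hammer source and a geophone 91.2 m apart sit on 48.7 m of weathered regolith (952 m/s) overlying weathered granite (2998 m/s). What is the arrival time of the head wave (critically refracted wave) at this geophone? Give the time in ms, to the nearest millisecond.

t = x/V₂ + 2h·√(V₂²−V₁²)/(V₁V₂).
√(V₂²−V₁²) = √(2998²−952²) = 2842.8 m/s; delay term = 2·48.7·2842.8/(952·2998) = 0.09702 s.
t = 91.2/2998 + 0.09702 = 0.12744 s.

127 ms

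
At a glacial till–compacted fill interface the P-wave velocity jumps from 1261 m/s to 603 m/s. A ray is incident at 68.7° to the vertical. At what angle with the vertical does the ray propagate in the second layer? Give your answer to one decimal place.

sin θ₁/V₁ = sin θ₂/V₂ ⇒ sin θ₂ = 603·sin 68.7°/1261 = 603·0.9317/1261 = 0.4455.
θ₂ = sin⁻¹(0.4455) = 26.46° (from vertical).

26.5°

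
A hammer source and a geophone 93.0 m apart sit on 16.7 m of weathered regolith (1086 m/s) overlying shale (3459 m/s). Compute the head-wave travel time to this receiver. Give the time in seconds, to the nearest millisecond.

0.056 s

θ_c = arcsin(V₁/V₂) = arcsin(1086/3459) = 18.30°, cos θ_c = 0.9494.
Intercept time tᵢ = 2h cos θ_c / V₁ = 2·16.7·0.9494/1086 = 0.02920 s.
t = x/V₂ + tᵢ = 93.0/3459 + 0.02920 = 0.05609 s.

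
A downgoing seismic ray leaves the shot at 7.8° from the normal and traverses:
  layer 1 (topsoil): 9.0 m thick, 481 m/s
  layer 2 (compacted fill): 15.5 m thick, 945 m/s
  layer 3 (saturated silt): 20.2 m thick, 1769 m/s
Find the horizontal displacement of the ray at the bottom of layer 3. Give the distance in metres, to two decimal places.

17.16 m

Ray parameter p = sin 7.8° / 481 m/s = 2.8215e-04 s/m.
Layer 1: θ = 7.80°; offset = 9.0·tan 7.80° = 1.2328 m.
Layer 2: sin θ = p·945 = 0.2666 → θ = 15.46°; offset = 15.5·tan 15.46° = 4.2881 m.
Layer 3: sin θ = p·1769 = 0.4991 → θ = 29.94°; offset = 20.2·tan 29.94° = 11.6354 m.
Summing the layer offsets gives 17.1563 m.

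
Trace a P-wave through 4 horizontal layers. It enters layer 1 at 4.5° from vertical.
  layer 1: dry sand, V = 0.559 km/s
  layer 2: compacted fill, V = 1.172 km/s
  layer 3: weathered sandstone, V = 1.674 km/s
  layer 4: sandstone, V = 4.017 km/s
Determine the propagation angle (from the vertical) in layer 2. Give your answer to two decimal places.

9.47°

Ray parameter p = sin 4.5° / 0.559 = 1.4036e-01 s/km.
sin θ_2 = p·V_2 = 1.4036e-01 × 1.172 = 0.1645.
θ_2 = 9.47° from the vertical.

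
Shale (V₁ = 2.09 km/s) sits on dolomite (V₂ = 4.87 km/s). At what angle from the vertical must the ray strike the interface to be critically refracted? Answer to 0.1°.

25.4°

At critical incidence the refracted ray runs along the interface (θ₂ = 90°), so sin θ_c = V₁/V₂.
θ_c = arcsin(2.09/4.87) = arcsin 0.4292 = 25.41°.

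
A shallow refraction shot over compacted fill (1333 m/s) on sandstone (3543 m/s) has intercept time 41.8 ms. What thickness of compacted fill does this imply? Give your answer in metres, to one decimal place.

θ_c = arcsin(1333/3543) = 22.10°; cos θ_c = 0.9265.
tᵢ = 2h cos θ_c/V₁ ⇒ h = tᵢ·V₁/(2 cos θ_c) = 0.0418·1333/(2·0.9265) = 30.07 m.

30.1 m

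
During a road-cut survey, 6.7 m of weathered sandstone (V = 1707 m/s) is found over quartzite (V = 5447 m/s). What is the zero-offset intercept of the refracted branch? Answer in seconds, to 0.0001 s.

tᵢ = 2h·√(V₂²−V₁²)/(V₁V₂).
√(V₂²−V₁²) = √(5447²−1707²) = 5172.6 m/s.
tᵢ = 2·6.7·5172.6/(1707·5447) = 0.00745 s.

0.0075 s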